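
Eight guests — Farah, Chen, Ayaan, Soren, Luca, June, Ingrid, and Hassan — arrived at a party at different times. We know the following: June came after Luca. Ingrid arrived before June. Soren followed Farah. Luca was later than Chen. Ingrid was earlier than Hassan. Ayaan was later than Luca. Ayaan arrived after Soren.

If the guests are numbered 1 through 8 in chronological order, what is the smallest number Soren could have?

Farah must come before Soren — 1 forced predecessor.
Nothing else is forced ahead of Soren, so their earliest slot is position 1 + 1 = 2.

2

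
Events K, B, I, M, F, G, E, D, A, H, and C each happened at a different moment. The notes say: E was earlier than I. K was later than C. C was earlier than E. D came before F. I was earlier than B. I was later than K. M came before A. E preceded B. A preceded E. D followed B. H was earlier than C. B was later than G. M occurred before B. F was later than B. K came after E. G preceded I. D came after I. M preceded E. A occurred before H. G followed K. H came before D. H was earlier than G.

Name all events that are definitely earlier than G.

A, C, E, H, K, M

Directly stated before G: H and K.
A reaches G via A → H → G.
C reaches G via C → K → G.
E reaches G via E → K → G.
Likewise M reaches G by chaining the stated constraints.
No chain forces B (or any of the others) ahead of G.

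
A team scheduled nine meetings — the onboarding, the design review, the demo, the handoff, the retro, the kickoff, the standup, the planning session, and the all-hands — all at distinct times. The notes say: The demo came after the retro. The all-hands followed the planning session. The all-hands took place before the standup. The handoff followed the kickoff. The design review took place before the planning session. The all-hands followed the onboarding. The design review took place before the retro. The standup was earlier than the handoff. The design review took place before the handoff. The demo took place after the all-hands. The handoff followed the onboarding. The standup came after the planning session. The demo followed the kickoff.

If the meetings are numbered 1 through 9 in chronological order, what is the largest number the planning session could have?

The planning session must come before the all-hands, the demo, the handoff, and the standup — 4 meetings forced after it.
Everything else can be placed before the planning session in some valid order, so the planning session can sit as late as position 9 − 4 = 5.

5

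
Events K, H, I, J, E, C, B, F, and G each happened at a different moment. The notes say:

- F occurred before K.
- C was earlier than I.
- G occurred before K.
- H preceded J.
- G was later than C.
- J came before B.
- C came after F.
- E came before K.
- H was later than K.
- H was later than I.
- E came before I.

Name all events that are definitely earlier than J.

Directly stated before J: H.
C reaches J via C → I → H → J.
E reaches J via E → I → H → J.
F reaches J via F → K → H → J.
Likewise G, I, and K each reach J by chaining the stated constraints.
No chain forces B ahead of J.

C, E, F, G, H, I, K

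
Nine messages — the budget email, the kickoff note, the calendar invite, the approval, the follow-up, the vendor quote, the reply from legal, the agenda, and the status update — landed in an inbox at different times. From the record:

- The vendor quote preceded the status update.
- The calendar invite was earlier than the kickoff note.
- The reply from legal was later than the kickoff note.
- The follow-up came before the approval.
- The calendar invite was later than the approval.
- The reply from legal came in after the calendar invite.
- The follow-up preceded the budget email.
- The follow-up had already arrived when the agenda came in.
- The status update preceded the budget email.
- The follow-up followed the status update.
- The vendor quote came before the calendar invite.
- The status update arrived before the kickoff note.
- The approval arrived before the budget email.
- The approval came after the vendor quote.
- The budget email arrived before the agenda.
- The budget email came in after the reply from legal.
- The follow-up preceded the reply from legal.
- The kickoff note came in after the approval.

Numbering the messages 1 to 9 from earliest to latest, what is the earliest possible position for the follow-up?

The status update and the vendor quote must both come before the follow-up — 2 forced predecessors.
Nothing else is forced ahead of the follow-up, so its earliest slot is position 2 + 1 = 3.

3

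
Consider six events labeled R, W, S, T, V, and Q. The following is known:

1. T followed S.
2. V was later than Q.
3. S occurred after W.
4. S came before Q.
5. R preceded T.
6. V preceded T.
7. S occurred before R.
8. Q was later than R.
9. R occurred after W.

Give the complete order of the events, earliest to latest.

W, S, R, Q, V, T

The constraints fix every adjacent pair, so only one ordering works:
W → S → R → Q → V → T.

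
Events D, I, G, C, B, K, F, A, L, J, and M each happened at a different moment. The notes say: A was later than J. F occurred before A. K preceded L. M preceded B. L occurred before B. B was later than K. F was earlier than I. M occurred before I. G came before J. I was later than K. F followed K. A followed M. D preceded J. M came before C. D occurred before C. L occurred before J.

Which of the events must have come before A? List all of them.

D, F, G, J, K, L, M

Directly stated before A: F, J, and M.
D reaches A via D → J → A.
G reaches A via G → J → A.
K reaches A via K → F → A.
Likewise L reaches A by chaining the stated constraints.
No chain forces I (or any of the others) ahead of A.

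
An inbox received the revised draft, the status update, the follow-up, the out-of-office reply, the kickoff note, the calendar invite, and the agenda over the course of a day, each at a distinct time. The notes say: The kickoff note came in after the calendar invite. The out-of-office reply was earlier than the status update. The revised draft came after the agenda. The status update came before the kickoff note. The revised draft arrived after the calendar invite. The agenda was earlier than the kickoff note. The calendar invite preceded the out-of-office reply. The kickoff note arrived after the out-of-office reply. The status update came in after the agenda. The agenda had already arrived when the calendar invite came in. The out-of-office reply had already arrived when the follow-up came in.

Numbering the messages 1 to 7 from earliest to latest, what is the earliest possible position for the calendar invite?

2

The agenda must come before the calendar invite — 1 forced predecessor.
Nothing else is forced ahead of the calendar invite, so its earliest slot is position 1 + 1 = 2.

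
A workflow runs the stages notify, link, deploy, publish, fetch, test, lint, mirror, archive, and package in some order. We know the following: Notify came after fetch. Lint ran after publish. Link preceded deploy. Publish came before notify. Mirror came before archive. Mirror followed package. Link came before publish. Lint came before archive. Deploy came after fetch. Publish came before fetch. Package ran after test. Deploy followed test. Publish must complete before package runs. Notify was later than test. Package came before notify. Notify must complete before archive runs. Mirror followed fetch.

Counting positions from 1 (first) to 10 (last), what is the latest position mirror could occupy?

9

Mirror must come before archive — 1 stage forced after it.
Everything else can be placed before mirror in some valid order, so mirror can sit as late as position 10 − 1 = 9.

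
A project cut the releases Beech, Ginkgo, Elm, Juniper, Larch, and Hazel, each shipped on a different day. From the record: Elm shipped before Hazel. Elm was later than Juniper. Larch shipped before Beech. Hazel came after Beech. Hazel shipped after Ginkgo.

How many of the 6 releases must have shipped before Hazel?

5

Directly stated before Hazel: Beech, Elm, and Ginkgo.
Juniper reaches Hazel via Juniper → Elm → Hazel.
Larch reaches Hazel via Larch → Beech → Hazel.
That's Beech, Elm, Ginkgo, Juniper, and Larch — 5 in all.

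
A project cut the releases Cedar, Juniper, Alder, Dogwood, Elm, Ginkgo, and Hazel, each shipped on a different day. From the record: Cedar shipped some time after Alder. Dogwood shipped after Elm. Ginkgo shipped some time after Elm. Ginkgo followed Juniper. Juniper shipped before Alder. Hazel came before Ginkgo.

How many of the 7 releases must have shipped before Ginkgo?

Directly stated before Ginkgo: Elm, Hazel, and Juniper.
That's Elm, Hazel, and Juniper — 3 in all.

3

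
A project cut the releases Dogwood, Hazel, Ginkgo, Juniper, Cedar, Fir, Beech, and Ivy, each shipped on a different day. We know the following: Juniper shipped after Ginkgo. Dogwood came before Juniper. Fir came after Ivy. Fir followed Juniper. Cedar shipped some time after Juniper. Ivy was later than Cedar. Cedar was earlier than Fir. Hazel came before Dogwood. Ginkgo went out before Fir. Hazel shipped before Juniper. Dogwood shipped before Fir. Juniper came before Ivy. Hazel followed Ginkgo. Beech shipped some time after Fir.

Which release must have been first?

Ginkgo has a chain of constraints placing it before every other release, so Ginkgo must be first.

Ginkgo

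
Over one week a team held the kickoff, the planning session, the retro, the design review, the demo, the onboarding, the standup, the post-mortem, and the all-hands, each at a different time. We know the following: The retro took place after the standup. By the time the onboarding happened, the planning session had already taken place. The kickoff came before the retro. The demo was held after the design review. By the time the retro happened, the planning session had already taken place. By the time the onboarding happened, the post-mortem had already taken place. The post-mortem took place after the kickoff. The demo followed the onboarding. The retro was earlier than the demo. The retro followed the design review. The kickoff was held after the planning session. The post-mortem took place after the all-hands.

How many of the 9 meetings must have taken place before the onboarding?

Directly stated before the onboarding: the planning session and the post-mortem.
The all-hands reaches the onboarding via the all-hands → the post-mortem → the onboarding.
The kickoff reaches the onboarding via the kickoff → the post-mortem → the onboarding.
That's the all-hands, the kickoff, the planning session, and the post-mortem — 4 in all.

4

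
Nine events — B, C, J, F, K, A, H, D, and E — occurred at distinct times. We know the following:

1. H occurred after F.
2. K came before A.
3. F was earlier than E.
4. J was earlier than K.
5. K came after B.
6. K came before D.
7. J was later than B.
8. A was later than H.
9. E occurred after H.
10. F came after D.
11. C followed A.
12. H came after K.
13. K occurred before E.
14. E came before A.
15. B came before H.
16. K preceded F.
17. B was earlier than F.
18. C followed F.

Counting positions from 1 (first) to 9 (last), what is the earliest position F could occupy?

5

B, D, J, and K must all come before F — 4 forced predecessors.
Nothing else is forced ahead of F, so its earliest slot is position 4 + 1 = 5.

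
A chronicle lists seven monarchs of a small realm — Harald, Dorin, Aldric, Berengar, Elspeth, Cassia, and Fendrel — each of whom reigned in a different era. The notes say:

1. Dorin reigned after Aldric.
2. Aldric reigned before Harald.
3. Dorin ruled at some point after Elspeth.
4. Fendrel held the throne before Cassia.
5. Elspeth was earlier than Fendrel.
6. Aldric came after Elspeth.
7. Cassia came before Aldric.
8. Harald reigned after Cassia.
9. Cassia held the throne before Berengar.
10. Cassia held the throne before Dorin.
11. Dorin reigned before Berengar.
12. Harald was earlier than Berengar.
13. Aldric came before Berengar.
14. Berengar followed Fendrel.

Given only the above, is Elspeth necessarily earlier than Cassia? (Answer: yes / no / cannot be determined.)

Chain the constraints: Elspeth → Fendrel → Cassia. Each link is directly stated, so Elspeth comes before Cassia.

yes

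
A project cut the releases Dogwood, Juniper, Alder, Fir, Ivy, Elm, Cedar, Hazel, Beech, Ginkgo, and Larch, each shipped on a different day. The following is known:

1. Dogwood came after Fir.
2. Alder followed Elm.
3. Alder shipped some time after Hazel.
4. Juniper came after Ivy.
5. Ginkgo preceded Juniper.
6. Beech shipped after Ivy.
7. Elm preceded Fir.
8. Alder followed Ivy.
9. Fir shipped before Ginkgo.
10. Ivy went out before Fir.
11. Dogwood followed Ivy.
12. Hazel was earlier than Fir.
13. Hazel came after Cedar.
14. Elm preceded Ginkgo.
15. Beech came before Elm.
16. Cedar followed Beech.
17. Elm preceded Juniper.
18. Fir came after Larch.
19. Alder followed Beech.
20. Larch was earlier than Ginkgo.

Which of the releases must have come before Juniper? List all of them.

Directly stated before Juniper: Elm, Ginkgo, and Ivy.
Beech reaches Juniper via Beech → Elm → Juniper.
Cedar reaches Juniper via Cedar → Hazel → Fir → Ginkgo → Juniper.
Fir reaches Juniper via Fir → Ginkgo → Juniper.
Likewise Hazel and Larch each reach Juniper by chaining the stated constraints.
No chain forces Dogwood (or any of the others) ahead of Juniper.

Beech, Cedar, Elm, Fir, Ginkgo, Hazel, Ivy, Larch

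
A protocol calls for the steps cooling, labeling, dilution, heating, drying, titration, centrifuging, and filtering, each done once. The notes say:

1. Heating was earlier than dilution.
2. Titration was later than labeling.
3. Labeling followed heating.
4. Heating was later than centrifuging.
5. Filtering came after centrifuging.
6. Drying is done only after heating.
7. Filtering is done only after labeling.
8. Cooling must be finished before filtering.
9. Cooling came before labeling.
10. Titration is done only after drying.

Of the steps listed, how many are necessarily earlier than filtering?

4

Directly stated before filtering: centrifuging, cooling, and labeling.
Heating reaches filtering via heating → labeling → filtering.
No chain forces dilution (or any of the others) ahead of filtering.
That's centrifuging, cooling, heating, and labeling — 4 in all.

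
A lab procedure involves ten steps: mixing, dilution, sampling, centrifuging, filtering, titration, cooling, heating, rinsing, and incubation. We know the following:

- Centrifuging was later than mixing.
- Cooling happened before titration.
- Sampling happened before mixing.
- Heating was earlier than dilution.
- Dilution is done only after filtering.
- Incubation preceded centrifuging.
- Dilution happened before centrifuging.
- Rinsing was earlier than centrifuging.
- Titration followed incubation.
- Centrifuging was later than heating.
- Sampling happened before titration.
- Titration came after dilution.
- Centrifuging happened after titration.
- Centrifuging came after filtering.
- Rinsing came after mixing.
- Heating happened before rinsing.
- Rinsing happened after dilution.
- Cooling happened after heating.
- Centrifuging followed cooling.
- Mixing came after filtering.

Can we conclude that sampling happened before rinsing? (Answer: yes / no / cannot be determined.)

Chain the constraints: sampling → mixing → rinsing. Each link is directly stated, so sampling comes before rinsing.

yes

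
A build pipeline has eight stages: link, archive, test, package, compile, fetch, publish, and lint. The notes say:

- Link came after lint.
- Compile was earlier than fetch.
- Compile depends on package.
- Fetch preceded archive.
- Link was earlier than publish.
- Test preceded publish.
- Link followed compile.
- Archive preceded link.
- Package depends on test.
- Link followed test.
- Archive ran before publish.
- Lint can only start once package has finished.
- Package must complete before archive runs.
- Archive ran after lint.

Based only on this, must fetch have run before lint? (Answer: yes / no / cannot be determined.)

cannot be determined

No chain of stated constraints runs from fetch to lint, and none runs from lint to fetch either.
So the relative order of fetch and lint is not fixed by the given facts.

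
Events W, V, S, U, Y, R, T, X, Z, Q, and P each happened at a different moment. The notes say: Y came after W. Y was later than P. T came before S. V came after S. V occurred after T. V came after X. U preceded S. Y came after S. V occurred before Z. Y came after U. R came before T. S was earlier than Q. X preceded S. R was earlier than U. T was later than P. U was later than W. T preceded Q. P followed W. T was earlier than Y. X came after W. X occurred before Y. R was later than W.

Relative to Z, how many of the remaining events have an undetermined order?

Forced before Z: P, R, S, T, U, V, W, and X.
That leaves Q and Y with no forced order relative to Z — 2.

2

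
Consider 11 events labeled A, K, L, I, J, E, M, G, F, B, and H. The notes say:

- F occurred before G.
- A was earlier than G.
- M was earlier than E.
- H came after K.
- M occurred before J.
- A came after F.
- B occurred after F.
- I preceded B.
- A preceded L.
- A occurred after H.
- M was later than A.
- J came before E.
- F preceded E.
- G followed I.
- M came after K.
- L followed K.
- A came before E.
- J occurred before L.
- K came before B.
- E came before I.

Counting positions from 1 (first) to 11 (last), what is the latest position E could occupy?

8

E must come before B, G, and I — 3 events forced after it.
Everything else can be placed before E in some valid order, so E can sit as late as position 11 − 3 = 8.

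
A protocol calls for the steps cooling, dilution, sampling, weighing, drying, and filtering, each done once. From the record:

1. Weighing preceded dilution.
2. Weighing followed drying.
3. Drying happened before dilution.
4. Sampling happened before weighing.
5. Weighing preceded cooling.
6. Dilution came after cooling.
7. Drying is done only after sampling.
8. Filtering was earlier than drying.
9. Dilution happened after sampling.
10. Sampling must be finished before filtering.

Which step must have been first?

Sampling has a chain of constraints placing it before every other step, so sampling must be first.

sampling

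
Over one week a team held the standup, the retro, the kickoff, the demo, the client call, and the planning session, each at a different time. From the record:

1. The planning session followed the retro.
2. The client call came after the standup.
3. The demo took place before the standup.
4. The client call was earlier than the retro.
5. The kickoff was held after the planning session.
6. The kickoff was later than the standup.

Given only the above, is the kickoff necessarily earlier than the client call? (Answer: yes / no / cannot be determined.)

Tracing the constraints gives the client call → the retro → the planning session → the kickoff, so the client call must come before the kickoff.
That means the kickoff cannot be before the client call.

no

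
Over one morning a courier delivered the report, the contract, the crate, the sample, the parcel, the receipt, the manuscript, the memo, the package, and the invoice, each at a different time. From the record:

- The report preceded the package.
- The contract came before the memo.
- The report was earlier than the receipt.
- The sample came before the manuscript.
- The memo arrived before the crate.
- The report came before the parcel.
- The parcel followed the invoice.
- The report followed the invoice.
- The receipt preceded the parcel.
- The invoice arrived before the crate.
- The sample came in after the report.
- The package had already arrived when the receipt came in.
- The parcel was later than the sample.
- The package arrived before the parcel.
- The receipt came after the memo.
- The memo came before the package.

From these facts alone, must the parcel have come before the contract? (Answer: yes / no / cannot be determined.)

Tracing the constraints gives the contract → the memo → the receipt → the parcel, so the contract must come before the parcel.
That means the parcel cannot be before the contract.

no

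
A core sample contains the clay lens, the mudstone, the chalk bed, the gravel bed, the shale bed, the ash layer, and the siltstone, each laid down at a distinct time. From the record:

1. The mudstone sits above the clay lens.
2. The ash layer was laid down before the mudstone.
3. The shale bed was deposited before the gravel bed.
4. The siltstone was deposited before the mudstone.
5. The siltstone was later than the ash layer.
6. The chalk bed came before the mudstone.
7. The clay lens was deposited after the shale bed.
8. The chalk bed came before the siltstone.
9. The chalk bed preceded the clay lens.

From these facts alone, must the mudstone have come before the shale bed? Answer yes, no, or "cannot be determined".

no

Tracing the constraints gives the shale bed → the clay lens → the mudstone, so the shale bed must come before the mudstone.
That means the mudstone cannot be before the shale bed.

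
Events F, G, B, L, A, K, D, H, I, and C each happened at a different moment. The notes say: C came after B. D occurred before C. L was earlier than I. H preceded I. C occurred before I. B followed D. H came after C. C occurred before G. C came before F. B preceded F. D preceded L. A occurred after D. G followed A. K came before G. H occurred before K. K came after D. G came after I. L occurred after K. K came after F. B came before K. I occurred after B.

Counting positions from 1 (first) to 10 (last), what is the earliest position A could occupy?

2

D must come before A — 1 forced predecessor.
Nothing else is forced ahead of A, so its earliest slot is position 1 + 1 = 2.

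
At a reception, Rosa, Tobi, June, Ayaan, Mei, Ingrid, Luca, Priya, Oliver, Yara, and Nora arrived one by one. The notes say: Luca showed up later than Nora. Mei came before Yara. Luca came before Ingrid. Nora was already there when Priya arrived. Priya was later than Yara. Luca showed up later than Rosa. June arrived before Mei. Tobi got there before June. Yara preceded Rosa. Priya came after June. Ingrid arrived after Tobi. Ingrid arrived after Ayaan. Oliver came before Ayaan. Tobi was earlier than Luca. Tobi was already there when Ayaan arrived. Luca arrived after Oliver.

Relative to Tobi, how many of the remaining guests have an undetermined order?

Forced after Tobi: Ayaan, Ingrid, June, Luca, Mei, Priya, Rosa, and Yara.
That leaves Nora and Oliver with no forced order relative to Tobi — 2.

2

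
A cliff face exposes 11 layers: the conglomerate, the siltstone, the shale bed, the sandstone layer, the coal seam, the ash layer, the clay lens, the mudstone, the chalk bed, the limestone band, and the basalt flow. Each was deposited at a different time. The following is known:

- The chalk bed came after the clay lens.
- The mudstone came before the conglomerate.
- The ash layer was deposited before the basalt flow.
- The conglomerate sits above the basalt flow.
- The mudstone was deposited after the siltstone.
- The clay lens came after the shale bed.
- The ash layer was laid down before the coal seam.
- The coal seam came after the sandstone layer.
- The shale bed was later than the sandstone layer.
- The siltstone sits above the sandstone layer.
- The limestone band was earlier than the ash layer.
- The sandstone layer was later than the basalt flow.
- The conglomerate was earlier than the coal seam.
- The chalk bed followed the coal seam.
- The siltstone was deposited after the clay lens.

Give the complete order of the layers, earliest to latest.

The constraints fix every adjacent pair, so only one ordering works:
the limestone band → the ash layer → the basalt flow → the sandstone layer → the shale bed → the clay lens → the siltstone → the mudstone → the conglomerate → the coal seam → the chalk bed.

the limestone band, the ash layer, the basalt flow, the sandstone layer, the shale bed, the clay lens, the siltstone, the mudstone, the conglomerate, the coal seam, the chalk bed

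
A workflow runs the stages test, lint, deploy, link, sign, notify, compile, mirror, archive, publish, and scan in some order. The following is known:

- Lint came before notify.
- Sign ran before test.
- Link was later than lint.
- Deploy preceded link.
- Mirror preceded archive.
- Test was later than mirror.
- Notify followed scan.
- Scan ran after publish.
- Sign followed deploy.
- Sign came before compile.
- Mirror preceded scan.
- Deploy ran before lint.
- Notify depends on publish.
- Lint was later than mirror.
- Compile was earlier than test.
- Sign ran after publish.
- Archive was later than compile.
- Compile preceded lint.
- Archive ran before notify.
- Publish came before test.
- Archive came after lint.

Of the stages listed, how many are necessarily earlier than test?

5

Directly stated before test: compile, mirror, publish, and sign.
Deploy reaches test via deploy → sign → test.
That's compile, deploy, mirror, publish, and sign — 5 in all.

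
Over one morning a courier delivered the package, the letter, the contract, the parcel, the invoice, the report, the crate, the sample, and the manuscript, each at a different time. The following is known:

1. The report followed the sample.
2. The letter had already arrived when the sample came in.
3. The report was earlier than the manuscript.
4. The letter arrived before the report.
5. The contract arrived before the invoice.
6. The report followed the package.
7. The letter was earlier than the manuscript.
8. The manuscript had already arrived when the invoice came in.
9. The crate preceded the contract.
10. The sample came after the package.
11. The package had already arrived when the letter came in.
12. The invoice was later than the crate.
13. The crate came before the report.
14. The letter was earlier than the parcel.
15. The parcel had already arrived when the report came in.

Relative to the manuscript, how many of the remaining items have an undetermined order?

Forced before the manuscript: the crate, the letter, the package, the parcel, the report, and the sample; forced after the manuscript: the invoice.
That leaves the contract with no forced order relative to the manuscript — 1.

1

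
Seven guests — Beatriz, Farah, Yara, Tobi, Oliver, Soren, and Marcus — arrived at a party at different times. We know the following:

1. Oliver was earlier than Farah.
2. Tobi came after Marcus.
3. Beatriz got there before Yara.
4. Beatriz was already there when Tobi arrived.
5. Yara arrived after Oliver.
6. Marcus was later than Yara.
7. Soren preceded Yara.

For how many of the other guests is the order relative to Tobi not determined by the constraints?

1

Forced before Tobi: Beatriz, Marcus, Oliver, Soren, and Yara.
That leaves Farah with no forced order relative to Tobi — 1.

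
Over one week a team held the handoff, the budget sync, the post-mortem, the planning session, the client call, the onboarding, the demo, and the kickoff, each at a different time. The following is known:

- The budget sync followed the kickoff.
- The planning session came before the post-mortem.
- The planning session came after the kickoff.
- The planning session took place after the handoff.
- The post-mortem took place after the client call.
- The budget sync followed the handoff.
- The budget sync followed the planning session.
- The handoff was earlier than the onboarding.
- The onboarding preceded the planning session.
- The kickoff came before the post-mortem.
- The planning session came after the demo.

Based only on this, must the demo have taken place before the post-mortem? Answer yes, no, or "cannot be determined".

Chain the constraints: the demo → the planning session → the post-mortem. Each link is directly stated, so the demo comes before the post-mortem.

yes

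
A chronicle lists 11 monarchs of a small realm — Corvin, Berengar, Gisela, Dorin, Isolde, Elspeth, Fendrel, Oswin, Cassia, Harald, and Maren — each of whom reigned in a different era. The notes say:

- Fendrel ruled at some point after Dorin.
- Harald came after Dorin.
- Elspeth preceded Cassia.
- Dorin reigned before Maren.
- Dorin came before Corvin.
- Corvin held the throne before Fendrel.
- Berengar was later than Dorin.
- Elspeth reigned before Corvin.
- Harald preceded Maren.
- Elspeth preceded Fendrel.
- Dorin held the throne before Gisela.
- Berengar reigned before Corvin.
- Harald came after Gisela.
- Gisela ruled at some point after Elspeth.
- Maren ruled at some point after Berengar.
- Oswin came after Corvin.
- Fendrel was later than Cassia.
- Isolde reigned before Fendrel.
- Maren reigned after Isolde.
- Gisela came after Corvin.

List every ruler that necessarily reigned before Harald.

Berengar, Corvin, Dorin, Elspeth, Gisela

Directly stated before Harald: Dorin and Gisela.
Berengar reaches Harald via Berengar → Corvin → Gisela → Harald.
Corvin reaches Harald via Corvin → Gisela → Harald.
Elspeth reaches Harald via Elspeth → Gisela → Harald.
No chain forces Fendrel (or any of the others) ahead of Harald.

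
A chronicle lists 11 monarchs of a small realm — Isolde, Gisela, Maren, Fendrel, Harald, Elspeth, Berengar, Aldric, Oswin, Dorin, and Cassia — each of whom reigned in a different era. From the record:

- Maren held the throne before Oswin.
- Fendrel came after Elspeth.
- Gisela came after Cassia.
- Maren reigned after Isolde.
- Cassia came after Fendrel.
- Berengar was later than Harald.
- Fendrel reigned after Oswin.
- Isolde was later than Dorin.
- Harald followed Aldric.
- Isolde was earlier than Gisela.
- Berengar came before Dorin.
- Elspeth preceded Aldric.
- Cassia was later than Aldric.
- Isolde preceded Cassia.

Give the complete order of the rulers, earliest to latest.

The constraints fix every adjacent pair, so only one ordering works:
Elspeth → Aldric → Harald → Berengar → Dorin → Isolde → Maren → Oswin → Fendrel → Cassia → Gisela.

Elspeth, Aldric, Harald, Berengar, Dorin, Isolde, Maren, Oswin, Fendrel, Cassia, Gisela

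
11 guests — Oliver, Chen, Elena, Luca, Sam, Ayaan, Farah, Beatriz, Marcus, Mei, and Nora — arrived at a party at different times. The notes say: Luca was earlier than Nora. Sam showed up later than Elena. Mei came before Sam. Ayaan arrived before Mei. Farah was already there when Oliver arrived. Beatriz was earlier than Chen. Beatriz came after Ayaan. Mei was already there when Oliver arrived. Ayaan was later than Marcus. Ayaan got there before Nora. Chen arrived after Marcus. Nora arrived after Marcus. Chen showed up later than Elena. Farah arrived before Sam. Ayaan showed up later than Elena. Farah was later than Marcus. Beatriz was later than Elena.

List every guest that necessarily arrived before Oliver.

Directly stated before Oliver: Farah and Mei.
Ayaan reaches Oliver via Ayaan → Mei → Oliver.
Elena reaches Oliver via Elena → Ayaan → Mei → Oliver.
Marcus reaches Oliver via Marcus → Farah → Oliver.

Ayaan, Elena, Farah, Marcus, Mei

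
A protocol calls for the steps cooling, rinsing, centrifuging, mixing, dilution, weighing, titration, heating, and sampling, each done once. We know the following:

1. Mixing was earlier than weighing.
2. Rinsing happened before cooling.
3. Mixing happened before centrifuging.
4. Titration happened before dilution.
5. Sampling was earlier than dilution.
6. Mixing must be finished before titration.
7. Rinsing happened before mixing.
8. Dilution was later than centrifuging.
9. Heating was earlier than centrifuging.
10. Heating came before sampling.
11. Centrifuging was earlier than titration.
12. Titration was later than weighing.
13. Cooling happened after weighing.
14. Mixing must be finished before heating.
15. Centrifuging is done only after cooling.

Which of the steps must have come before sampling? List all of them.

Directly stated before sampling: heating.
Mixing reaches sampling via mixing → heating → sampling.
Rinsing reaches sampling via rinsing → mixing → heating → sampling.
No chain forces weighing (or any of the others) ahead of sampling.

heating, mixing, rinsing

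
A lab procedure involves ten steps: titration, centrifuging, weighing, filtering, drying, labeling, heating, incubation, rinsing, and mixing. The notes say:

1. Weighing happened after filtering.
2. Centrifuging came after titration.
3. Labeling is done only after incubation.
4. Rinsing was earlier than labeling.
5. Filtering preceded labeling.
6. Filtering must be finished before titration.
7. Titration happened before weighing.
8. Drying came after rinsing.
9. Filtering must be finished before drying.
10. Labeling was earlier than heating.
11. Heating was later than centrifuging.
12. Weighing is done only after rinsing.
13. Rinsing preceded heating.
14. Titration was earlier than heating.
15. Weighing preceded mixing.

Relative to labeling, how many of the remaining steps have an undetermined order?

Forced before labeling: filtering, incubation, and rinsing; forced after labeling: heating.
That leaves centrifuging, drying, mixing, titration, and weighing with no forced order relative to labeling — 5.

5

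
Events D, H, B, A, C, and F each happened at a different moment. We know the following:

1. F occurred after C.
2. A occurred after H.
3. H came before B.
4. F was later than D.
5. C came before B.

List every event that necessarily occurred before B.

Directly stated before B: C and H.

C, H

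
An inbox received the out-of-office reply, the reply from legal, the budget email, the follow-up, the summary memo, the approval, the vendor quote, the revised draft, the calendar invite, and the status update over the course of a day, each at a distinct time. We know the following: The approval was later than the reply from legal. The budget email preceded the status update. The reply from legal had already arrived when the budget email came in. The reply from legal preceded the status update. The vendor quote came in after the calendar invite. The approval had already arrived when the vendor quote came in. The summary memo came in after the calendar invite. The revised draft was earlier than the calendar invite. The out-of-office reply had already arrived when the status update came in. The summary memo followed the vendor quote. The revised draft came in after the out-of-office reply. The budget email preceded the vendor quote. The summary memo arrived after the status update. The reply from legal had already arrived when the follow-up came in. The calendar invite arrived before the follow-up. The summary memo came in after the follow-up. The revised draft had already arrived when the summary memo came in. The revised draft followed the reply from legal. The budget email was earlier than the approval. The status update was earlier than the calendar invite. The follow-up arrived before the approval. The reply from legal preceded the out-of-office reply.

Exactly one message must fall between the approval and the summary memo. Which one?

the vendor quote

Tracing the constraints gives the approval → the vendor quote → the summary memo, so the vendor quote sits after the approval and before the summary memo.
No other message is forced both after the approval and before the summary memo.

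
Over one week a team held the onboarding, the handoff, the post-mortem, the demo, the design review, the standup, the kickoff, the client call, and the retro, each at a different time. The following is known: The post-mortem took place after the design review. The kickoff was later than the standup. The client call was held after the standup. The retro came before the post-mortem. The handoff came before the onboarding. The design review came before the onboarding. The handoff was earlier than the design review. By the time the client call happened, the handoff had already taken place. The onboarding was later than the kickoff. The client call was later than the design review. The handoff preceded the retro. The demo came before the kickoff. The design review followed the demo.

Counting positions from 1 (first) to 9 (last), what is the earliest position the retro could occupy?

2

The handoff must come before the retro — 1 forced predecessor.
Nothing else is forced ahead of the retro, so its earliest slot is position 1 + 1 = 2.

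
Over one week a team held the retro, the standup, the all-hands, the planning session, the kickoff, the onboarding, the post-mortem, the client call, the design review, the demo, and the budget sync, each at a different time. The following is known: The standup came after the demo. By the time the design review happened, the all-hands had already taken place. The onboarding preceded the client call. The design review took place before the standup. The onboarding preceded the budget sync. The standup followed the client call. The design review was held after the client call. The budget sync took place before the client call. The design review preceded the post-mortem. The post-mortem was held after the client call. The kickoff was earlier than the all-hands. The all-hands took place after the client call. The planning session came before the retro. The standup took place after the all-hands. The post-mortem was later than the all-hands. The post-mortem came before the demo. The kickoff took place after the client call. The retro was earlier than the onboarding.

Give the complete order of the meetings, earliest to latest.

the planning session, the retro, the onboarding, the budget sync, the client call, the kickoff, the all-hands, the design review, the post-mortem, the demo, the standup

The constraints fix every adjacent pair, so only one ordering works:
the planning session → the retro → the onboarding → the budget sync → the client call → the kickoff → the all-hands → the design review → the post-mortem → the demo → the standup.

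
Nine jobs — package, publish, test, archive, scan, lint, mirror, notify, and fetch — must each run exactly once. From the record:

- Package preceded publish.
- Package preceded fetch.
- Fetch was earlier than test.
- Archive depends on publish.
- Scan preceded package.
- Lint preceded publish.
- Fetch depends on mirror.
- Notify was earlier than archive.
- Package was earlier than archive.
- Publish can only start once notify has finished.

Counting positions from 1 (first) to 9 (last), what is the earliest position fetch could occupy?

Mirror, package, and scan must all come before fetch — 3 forced predecessors.
Nothing else is forced ahead of fetch, so its earliest slot is position 3 + 1 = 4.

4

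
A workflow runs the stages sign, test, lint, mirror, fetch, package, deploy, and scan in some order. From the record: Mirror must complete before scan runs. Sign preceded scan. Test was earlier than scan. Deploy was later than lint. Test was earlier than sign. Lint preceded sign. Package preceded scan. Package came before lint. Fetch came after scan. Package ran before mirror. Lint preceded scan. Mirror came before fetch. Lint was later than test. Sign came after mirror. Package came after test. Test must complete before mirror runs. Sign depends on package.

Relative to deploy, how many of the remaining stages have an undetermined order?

4

Forced before deploy: lint, package, and test.
That leaves fetch, mirror, scan, and sign with no forced order relative to deploy — 4.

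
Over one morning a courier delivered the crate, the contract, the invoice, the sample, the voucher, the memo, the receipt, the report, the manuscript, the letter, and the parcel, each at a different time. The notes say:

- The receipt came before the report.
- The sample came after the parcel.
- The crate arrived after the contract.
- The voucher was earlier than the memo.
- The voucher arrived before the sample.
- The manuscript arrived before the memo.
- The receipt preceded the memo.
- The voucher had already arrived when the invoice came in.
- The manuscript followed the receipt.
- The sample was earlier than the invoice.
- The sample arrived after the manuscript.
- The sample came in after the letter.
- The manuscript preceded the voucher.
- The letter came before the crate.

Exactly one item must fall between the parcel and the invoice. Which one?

the sample

Tracing the constraints gives the parcel → the sample → the invoice, so the sample sits after the parcel and before the invoice.
No other item is forced both after the parcel and before the invoice.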